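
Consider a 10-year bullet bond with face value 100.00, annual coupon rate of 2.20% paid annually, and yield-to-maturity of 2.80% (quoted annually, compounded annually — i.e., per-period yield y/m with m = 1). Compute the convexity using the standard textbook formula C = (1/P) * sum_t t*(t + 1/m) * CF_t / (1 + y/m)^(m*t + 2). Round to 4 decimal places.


Coupon per period c = face * coupon_rate / m = 2.200000
Periods per year m = 1; per-period yield y/m = 0.028000
Number of cashflows N = 10
Cashflows (t years, CF_t, discount factor 1/(1+y/m)^(m*t), PV):
  t = 1.0000: CF_t = 2.200000, DF = 0.972763, PV = 2.140078
  t = 2.0000: CF_t = 2.200000, DF = 0.946267, PV = 2.081788
  t = 3.0000: CF_t = 2.200000, DF = 0.920493, PV = 2.025085
  t = 4.0000: CF_t = 2.200000, DF = 0.895422, PV = 1.969927
  t = 5.0000: CF_t = 2.200000, DF = 0.871033, PV = 1.916272
  t = 6.0000: CF_t = 2.200000, DF = 0.847308, PV = 1.864078
  t = 7.0000: CF_t = 2.200000, DF = 0.824230, PV = 1.813305
  t = 8.0000: CF_t = 2.200000, DF = 0.801780, PV = 1.763915
  t = 9.0000: CF_t = 2.200000, DF = 0.779941, PV = 1.715871
  t = 10.0000: CF_t = 102.200000, DF = 0.758698, PV = 77.538920
Price P = sum_t PV_t = 94.829240
Convexity numerator sum_t t*(t + 1/m) * CF_t / (1+y/m)^(m*t + 2):
  t = 1.0000: term = 4.050171
  t = 2.0000: term = 11.819564
  t = 3.0000: term = 22.995262
  t = 4.0000: term = 37.281552
  t = 5.0000: term = 54.399152
  t = 6.0000: term = 74.084449
  t = 7.0000: term = 96.088779
  t = 8.0000: term = 120.177739
  t = 9.0000: term = 146.130520
  t = 10.0000: term = 8070.978772
Convexity = (1/P) * sum = 8638.005961 / 94.829240 = 91.090111

Answer: Convexity = 91.0901


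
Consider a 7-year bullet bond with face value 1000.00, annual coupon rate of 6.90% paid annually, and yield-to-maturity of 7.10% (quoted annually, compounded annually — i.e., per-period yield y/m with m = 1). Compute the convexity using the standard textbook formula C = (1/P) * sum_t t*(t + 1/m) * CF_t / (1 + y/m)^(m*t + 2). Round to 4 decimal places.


Coupon per period c = face * coupon_rate / m = 69.000000
Periods per year m = 1; per-period yield y/m = 0.071000
Number of cashflows N = 7
Cashflows (t years, CF_t, discount factor 1/(1+y/m)^(m*t), PV):
  t = 1.0000: CF_t = 69.000000, DF = 0.933707, PV = 64.425770
  t = 2.0000: CF_t = 69.000000, DF = 0.871808, PV = 60.154781
  t = 3.0000: CF_t = 69.000000, DF = 0.814013, PV = 56.166929
  t = 4.0000: CF_t = 69.000000, DF = 0.760050, PV = 52.443444
  t = 5.0000: CF_t = 69.000000, DF = 0.709664, PV = 48.966801
  t = 6.0000: CF_t = 69.000000, DF = 0.662618, PV = 45.720636
  t = 7.0000: CF_t = 1069.000000, DF = 0.618691, PV = 661.380535
Price P = sum_t PV_t = 989.258898
Convexity numerator sum_t t*(t + 1/m) * CF_t / (1+y/m)^(m*t + 2):
  t = 1.0000: term = 112.333858
  t = 2.0000: term = 314.660666
  t = 3.0000: term = 587.601618
  t = 4.0000: term = 914.412726
  t = 5.0000: term = 1280.690092
  t = 6.0000: term = 1674.104695
  t = 7.0000: term = 32289.438637
Convexity = (1/P) * sum = 37173.242292 / 989.258898 = 37.576859

Answer: Convexity = 37.5769


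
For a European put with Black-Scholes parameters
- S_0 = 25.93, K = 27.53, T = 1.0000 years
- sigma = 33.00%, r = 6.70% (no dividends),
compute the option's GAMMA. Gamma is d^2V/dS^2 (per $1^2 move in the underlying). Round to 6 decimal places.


Answer: Gamma = 0.045818

Derivation:
d1 = 0.1865887285; d2 = -0.1434112715
phi(d1) = 0.3920577181; exp(-qT) = 1.0000000000; exp(-rT) = 0.9351952013
Gamma = exp(-qT) * phi(d1) / (S * sigma * sqrt(T)) = 1.0000000000 * 0.3920577181 / (25.9300 * 0.3300 * 1.0000000000) = 0.045818


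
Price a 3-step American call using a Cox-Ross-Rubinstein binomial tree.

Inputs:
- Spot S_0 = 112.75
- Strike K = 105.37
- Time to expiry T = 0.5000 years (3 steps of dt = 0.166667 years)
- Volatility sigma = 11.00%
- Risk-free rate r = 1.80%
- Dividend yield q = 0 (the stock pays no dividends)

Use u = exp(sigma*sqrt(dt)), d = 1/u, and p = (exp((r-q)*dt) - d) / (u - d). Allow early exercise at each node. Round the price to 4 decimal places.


dt = T/N = 0.166667
u = exp(sigma*sqrt(dt)) = 1.045931; d = 1/u = 0.956086
p = (exp((r-q)*dt) - d) / (u - d) = 0.522216
Discount per step: exp(-r*dt) = 0.997004
Stock lattice S(k, i) with i counting down-moves:
  k=0: S(0,0) = 112.7500
  k=1: S(1,0) = 117.9287; S(1,1) = 107.7987
  k=2: S(2,0) = 123.3453; S(2,1) = 112.7500; S(2,2) = 103.0648
  k=3: S(3,0) = 129.0106; S(3,1) = 117.9287; S(3,2) = 107.7987; S(3,3) = 98.5389
Terminal payoffs V(N, i) = max(S_T - K, 0):
  V(3,0) = 23.640644; V(3,1) = 12.558710; V(3,2) = 2.428707; V(3,3) = 0.000000
Backward induction: V(k, i) = exp(-r*dt) * [p * V(k+1, i) + (1-p) * V(k+1, i+1)]; then take max(V_cont, immediate exercise) for American.
  V(2,0) = exp(-r*dt) * [p*23.640644 + (1-p)*12.558710] = 18.290919; exercise = 17.975283; V(2,0) = max -> 18.290919
  V(2,1) = exp(-r*dt) * [p*12.558710 + (1-p)*2.428707] = 7.695636; exercise = 7.380000; V(2,1) = max -> 7.695636
  V(2,2) = exp(-r*dt) * [p*2.428707 + (1-p)*0.000000] = 1.264511; exercise = 0.000000; V(2,2) = max -> 1.264511
  V(1,0) = exp(-r*dt) * [p*18.290919 + (1-p)*7.695636] = 13.189037; exercise = 12.558710; V(1,0) = max -> 13.189037
  V(1,1) = exp(-r*dt) * [p*7.695636 + (1-p)*1.264511] = 4.609100; exercise = 2.428707; V(1,1) = max -> 4.609100
  V(0,0) = exp(-r*dt) * [p*13.189037 + (1-p)*4.609100] = 9.062453; exercise = 7.380000; V(0,0) = max -> 9.062453

Answer: Price = V(0,0) = 9.0625


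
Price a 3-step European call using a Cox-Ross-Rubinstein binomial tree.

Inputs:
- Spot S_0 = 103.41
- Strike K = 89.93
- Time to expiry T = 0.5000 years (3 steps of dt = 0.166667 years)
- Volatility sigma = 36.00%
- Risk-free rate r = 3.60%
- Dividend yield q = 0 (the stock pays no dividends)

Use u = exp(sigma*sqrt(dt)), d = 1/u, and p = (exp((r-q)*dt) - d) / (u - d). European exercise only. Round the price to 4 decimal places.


dt = T/N = 0.166667
u = exp(sigma*sqrt(dt)) = 1.158319; d = 1/u = 0.863320
p = (exp((r-q)*dt) - d) / (u - d) = 0.483724
Discount per step: exp(-r*dt) = 0.994018
Stock lattice S(k, i) with i counting down-moves:
  k=0: S(0,0) = 103.4100
  k=1: S(1,0) = 119.7817; S(1,1) = 89.2760
  k=2: S(2,0) = 138.7454; S(2,1) = 103.4100; S(2,2) = 77.0738
  k=3: S(3,0) = 160.7113; S(3,1) = 119.7817; S(3,2) = 89.2760; S(3,3) = 66.5394
Terminal payoffs V(N, i) = max(S_T - K, 0):
  V(3,0) = 70.781338; V(3,1) = 29.851716; V(3,2) = 0.000000; V(3,3) = 0.000000
Backward induction: V(k, i) = exp(-r*dt) * [p * V(k+1, i) + (1-p) * V(k+1, i+1)].
  V(2,0) = exp(-r*dt) * [p*70.781338 + (1-p)*29.851716] = 49.353342
  V(2,1) = exp(-r*dt) * [p*29.851716 + (1-p)*0.000000] = 14.353608
  V(2,2) = exp(-r*dt) * [p*0.000000 + (1-p)*0.000000] = 0.000000
  V(1,0) = exp(-r*dt) * [p*49.353342 + (1-p)*14.353608] = 31.096675
  V(1,1) = exp(-r*dt) * [p*14.353608 + (1-p)*0.000000] = 6.901649
  V(0,0) = exp(-r*dt) * [p*31.096675 + (1-p)*6.901649] = 18.494063

Answer: Price = V(0,0) = 18.4941


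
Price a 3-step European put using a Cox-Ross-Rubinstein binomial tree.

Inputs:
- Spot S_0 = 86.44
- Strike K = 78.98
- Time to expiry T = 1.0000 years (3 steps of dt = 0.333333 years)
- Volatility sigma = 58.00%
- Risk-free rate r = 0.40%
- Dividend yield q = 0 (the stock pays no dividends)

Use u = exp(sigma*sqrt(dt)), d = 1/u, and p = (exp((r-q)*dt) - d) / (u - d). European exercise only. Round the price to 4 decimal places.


Answer: Price = V(0,0) = 16.4867

Derivation:
dt = T/N = 0.333333
u = exp(sigma*sqrt(dt)) = 1.397749; d = 1/u = 0.715436
p = (exp((r-q)*dt) - d) / (u - d) = 0.419013
Discount per step: exp(-r*dt) = 0.998668
Stock lattice S(k, i) with i counting down-moves:
  k=0: S(0,0) = 86.4400
  k=1: S(1,0) = 120.8214; S(1,1) = 61.8423
  k=2: S(2,0) = 168.8780; S(2,1) = 86.4400; S(2,2) = 44.2442
  k=3: S(3,0) = 236.0491; S(3,1) = 120.8214; S(3,2) = 61.8423; S(3,3) = 31.6539
Terminal payoffs V(N, i) = max(K - S_T, 0):
  V(3,0) = 0.000000; V(3,1) = 0.000000; V(3,2) = 17.137714; V(3,3) = 47.326110
Backward induction: V(k, i) = exp(-r*dt) * [p * V(k+1, i) + (1-p) * V(k+1, i+1)].
  V(2,0) = exp(-r*dt) * [p*0.000000 + (1-p)*0.000000] = 0.000000
  V(2,1) = exp(-r*dt) * [p*0.000000 + (1-p)*17.137714] = 9.943518
  V(2,2) = exp(-r*dt) * [p*17.137714 + (1-p)*47.326110] = 34.630567
  V(1,0) = exp(-r*dt) * [p*0.000000 + (1-p)*9.943518] = 5.769354
  V(1,1) = exp(-r*dt) * [p*9.943518 + (1-p)*34.630567] = 24.254006
  V(0,0) = exp(-r*dt) * [p*5.769354 + (1-p)*24.254006] = 16.486695


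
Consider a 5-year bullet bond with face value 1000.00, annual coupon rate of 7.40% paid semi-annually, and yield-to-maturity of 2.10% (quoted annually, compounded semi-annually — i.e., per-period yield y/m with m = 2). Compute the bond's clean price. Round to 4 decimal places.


Coupon per period c = face * coupon_rate / m = 37.000000
Periods per year m = 2; per-period yield y/m = 0.010500
Number of cashflows N = 10
Cashflows (t years, CF_t, discount factor 1/(1+y/m)^(m*t), PV):
  t = 0.5000: CF_t = 37.000000, DF = 0.989609, PV = 36.615537
  t = 1.0000: CF_t = 37.000000, DF = 0.979326, PV = 36.235069
  t = 1.5000: CF_t = 37.000000, DF = 0.969150, PV = 35.858554
  t = 2.0000: CF_t = 37.000000, DF = 0.959080, PV = 35.485951
  t = 2.5000: CF_t = 37.000000, DF = 0.949114, PV = 35.117221
  t = 3.0000: CF_t = 37.000000, DF = 0.939252, PV = 34.752321
  t = 3.5000: CF_t = 37.000000, DF = 0.929492, PV = 34.391213
  t = 4.0000: CF_t = 37.000000, DF = 0.919834, PV = 34.033858
  t = 4.5000: CF_t = 37.000000, DF = 0.910276, PV = 33.680216
  t = 5.0000: CF_t = 1037.000000, DF = 0.900818, PV = 934.147762
Price P = sum_t PV_t = 1250.317702

Answer: Price = 1250.3177


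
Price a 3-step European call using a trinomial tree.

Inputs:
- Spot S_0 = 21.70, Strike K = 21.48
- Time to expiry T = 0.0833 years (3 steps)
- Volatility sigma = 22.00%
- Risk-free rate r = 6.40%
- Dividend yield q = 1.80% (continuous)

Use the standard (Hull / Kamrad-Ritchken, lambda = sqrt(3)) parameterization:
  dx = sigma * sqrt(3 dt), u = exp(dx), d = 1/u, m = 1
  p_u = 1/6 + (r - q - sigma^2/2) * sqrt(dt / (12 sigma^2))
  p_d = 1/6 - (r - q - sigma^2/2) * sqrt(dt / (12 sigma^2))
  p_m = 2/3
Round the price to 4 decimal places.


dt = T/N = 0.027767; dx = sigma*sqrt(3*dt) = 0.063496
u = exp(dx) = 1.065555; d = 1/u = 0.938478
p_u = 0.171433, p_m = 0.666667, p_d = 0.161900
Discount per step: exp(-r*dt) = 0.998225
Stock lattice S(k, j) with j the centered position index:
  k=0: S(0,+0) = 21.7000
  k=1: S(1,-1) = 20.3650; S(1,+0) = 21.7000; S(1,+1) = 23.1225
  k=2: S(2,-2) = 19.1121; S(2,-1) = 20.3650; S(2,+0) = 21.7000; S(2,+1) = 23.1225; S(2,+2) = 24.6383
  k=3: S(3,-3) = 17.9363; S(3,-2) = 19.1121; S(3,-1) = 20.3650; S(3,+0) = 21.7000; S(3,+1) = 23.1225; S(3,+2) = 24.6383; S(3,+3) = 26.2535
Terminal payoffs V(N, j) = max(S_T - K, 0):
  V(3,-3) = 0.000000; V(3,-2) = 0.000000; V(3,-1) = 0.000000; V(3,+0) = 0.220000; V(3,+1) = 1.642544; V(3,+2) = 3.158344; V(3,+3) = 4.773511
Backward induction: V(k, j) = exp(-r*dt) * [p_u * V(k+1, j+1) + p_m * V(k+1, j) + p_d * V(k+1, j-1)]
  V(2,-2) = exp(-r*dt) * [p_u*0.000000 + p_m*0.000000 + p_d*0.000000] = 0.000000
  V(2,-1) = exp(-r*dt) * [p_u*0.220000 + p_m*0.000000 + p_d*0.000000] = 0.037648
  V(2,+0) = exp(-r*dt) * [p_u*1.642544 + p_m*0.220000 + p_d*0.000000] = 0.427493
  V(2,+1) = exp(-r*dt) * [p_u*3.158344 + p_m*1.642544 + p_d*0.220000] = 1.669124
  V(2,+2) = exp(-r*dt) * [p_u*4.773511 + p_m*3.158344 + p_d*1.642544] = 3.184165
  V(1,-1) = exp(-r*dt) * [p_u*0.427493 + p_m*0.037648 + p_d*0.000000] = 0.098211
  V(1,+0) = exp(-r*dt) * [p_u*1.669124 + p_m*0.427493 + p_d*0.037648] = 0.576209
  V(1,+1) = exp(-r*dt) * [p_u*3.184165 + p_m*1.669124 + p_d*0.427493] = 1.724764
  V(0,+0) = exp(-r*dt) * [p_u*1.724764 + p_m*0.576209 + p_d*0.098211] = 0.694486

Answer: Price = V(0,0) = 0.6945


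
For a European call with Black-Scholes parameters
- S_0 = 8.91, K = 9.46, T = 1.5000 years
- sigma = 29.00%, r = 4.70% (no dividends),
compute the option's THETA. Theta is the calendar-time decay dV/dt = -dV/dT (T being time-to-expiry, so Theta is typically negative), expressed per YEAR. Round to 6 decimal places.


Answer: Theta = -0.594720

Derivation:
d1 = 0.2074375965; d2 = -0.1477384162
phi(d1) = 0.3904506432; exp(-qT) = 1.0000000000; exp(-rT) = 0.9319277395
Theta = -S*exp(-qT)*phi(d1)*sigma/(2*sqrt(T)) - r*K*exp(-rT)*N(d2) + q*S*exp(-qT)*N(d1)
N(d1) = 0.5821659383; N(d2) = 0.4412746063; sqrt(T) = 1.2247448714
Term 1 = -8.9100 * 1.0000000000 * 0.3904506432 * 0.2900 / (2 * 1.2247448714) = -0.4118757467
Term 2 = -0.0470 * 9.4600 * 0.9319277395 * 0.4412746063 = -0.1828437709
Term 3 = 0 (no dividend yield, q = 0)
Theta = -0.4118757467 + (-0.1828437709) + (0.0000000000) = -0.594720


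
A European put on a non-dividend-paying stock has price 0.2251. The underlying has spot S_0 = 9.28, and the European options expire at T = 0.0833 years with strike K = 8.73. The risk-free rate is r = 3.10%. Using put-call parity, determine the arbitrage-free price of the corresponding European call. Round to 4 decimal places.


Put-call parity: C - P = S_0 * exp(-qT) - K * exp(-rT).
S_0 * exp(-qT) = 9.2800 * 1.00000000 = 9.28000000
K * exp(-rT) = 8.7300 * 0.99742103 = 8.70748560
C = P + S*exp(-qT) - K*exp(-rT)
C = 0.2251 + 9.28000000 - 8.70748560 = 0.7976

Answer: Call price = 0.7976


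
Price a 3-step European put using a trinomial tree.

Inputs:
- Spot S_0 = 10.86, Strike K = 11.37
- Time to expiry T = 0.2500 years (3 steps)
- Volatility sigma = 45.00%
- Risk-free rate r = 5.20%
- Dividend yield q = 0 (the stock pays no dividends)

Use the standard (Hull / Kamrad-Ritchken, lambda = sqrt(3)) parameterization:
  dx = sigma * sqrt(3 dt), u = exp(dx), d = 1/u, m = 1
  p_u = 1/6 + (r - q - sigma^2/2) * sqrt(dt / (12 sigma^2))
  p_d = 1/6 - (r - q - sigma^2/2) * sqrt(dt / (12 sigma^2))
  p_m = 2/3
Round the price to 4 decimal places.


Answer: Price = V(0,0) = 1.1705

Derivation:
dt = T/N = 0.083333; dx = sigma*sqrt(3*dt) = 0.225000
u = exp(dx) = 1.252323; d = 1/u = 0.798516
p_u = 0.157546, p_m = 0.666667, p_d = 0.175787
Discount per step: exp(-r*dt) = 0.995676
Stock lattice S(k, j) with j the centered position index:
  k=0: S(0,+0) = 10.8600
  k=1: S(1,-1) = 8.6719; S(1,+0) = 10.8600; S(1,+1) = 13.6002
  k=2: S(2,-2) = 6.9246; S(2,-1) = 8.6719; S(2,+0) = 10.8600; S(2,+1) = 13.6002; S(2,+2) = 17.0319
  k=3: S(3,-3) = 5.5294; S(3,-2) = 6.9246; S(3,-1) = 8.6719; S(3,+0) = 10.8600; S(3,+1) = 13.6002; S(3,+2) = 17.0319; S(3,+3) = 21.3294
Terminal payoffs V(N, j) = max(K - S_T, 0):
  V(3,-3) = 5.840561; V(3,-2) = 4.445358; V(3,-1) = 2.698114; V(3,+0) = 0.510000; V(3,+1) = 0.000000; V(3,+2) = 0.000000; V(3,+3) = 0.000000
Backward induction: V(k, j) = exp(-r*dt) * [p_u * V(k+1, j+1) + p_m * V(k+1, j) + p_d * V(k+1, j-1)]
  V(2,-2) = exp(-r*dt) * [p_u*2.698114 + p_m*4.445358 + p_d*5.840561] = 4.396253
  V(2,-1) = exp(-r*dt) * [p_u*0.510000 + p_m*2.698114 + p_d*4.445358] = 2.649024
  V(2,+0) = exp(-r*dt) * [p_u*0.000000 + p_m*0.510000 + p_d*2.698114] = 0.810772
  V(2,+1) = exp(-r*dt) * [p_u*0.000000 + p_m*0.000000 + p_d*0.510000] = 0.089264
  V(2,+2) = exp(-r*dt) * [p_u*0.000000 + p_m*0.000000 + p_d*0.000000] = 0.000000
  V(1,-1) = exp(-r*dt) * [p_u*0.810772 + p_m*2.649024 + p_d*4.396253] = 2.655024
  V(1,+0) = exp(-r*dt) * [p_u*0.089264 + p_m*0.810772 + p_d*2.649024] = 1.015831
  V(1,+1) = exp(-r*dt) * [p_u*0.000000 + p_m*0.089264 + p_d*0.810772] = 0.201159
  V(0,+0) = exp(-r*dt) * [p_u*0.201159 + p_m*1.015831 + p_d*2.655024] = 1.170548


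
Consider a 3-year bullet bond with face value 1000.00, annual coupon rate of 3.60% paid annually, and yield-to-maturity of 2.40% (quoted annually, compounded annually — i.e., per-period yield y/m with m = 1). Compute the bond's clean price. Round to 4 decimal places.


Answer: Price = 1034.3387

Derivation:
Coupon per period c = face * coupon_rate / m = 36.000000
Periods per year m = 1; per-period yield y/m = 0.024000
Number of cashflows N = 3
Cashflows (t years, CF_t, discount factor 1/(1+y/m)^(m*t), PV):
  t = 1.0000: CF_t = 36.000000, DF = 0.976562, PV = 35.156250
  t = 2.0000: CF_t = 36.000000, DF = 0.953674, PV = 34.332275
  t = 3.0000: CF_t = 1036.000000, DF = 0.931323, PV = 964.850187
Price P = sum_t PV_t = 1034.338713


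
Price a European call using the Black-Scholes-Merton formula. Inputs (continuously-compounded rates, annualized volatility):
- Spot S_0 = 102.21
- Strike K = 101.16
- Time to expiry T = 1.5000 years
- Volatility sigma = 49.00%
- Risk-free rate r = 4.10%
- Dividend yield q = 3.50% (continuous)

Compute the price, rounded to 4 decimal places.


d1 = (ln(S/K) + (r - q + 0.5*sigma^2) * T) / (sigma * sqrt(T)) = 0.33226595
d2 = d1 - sigma * sqrt(T) = -0.26785904
exp(-rT) = 0.94035295; exp(-qT) = 0.94885432
C = S_0 * exp(-qT) * N(d1) - K * exp(-rT) * N(d2)
N(d1) = 0.63015578; N(d2) = 0.39440391
C = 102.2100 * 0.94885432 * 0.63015578 - 101.1600 * 0.94035295 * 0.39440391 = 23.5959

Answer: Price = 23.5959


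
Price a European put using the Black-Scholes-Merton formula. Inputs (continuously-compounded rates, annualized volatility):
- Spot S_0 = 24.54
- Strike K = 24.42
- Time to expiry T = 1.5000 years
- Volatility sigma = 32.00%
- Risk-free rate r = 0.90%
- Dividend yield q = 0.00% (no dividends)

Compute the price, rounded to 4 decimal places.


Answer: Price = 3.5581

Derivation:
d1 = (ln(S/K) + (r - q + 0.5*sigma^2) * T) / (sigma * sqrt(T)) = 0.24291276
d2 = d1 - sigma * sqrt(T) = -0.14900560
exp(-rT) = 0.98659072; exp(-qT) = 1.00000000
P = K * exp(-rT) * N(-d2) - S_0 * exp(-qT) * N(-d1)
N(-d1) = 0.40403649; N(-d2) = 0.55922539
P = 24.4200 * 0.98659072 * 0.55922539 - 24.5400 * 1.00000000 * 0.40403649 = 3.5581


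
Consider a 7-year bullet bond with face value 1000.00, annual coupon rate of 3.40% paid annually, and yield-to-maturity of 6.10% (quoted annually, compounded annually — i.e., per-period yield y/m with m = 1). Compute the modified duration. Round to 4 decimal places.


Answer: Modified duration = 5.9187

Derivation:
Coupon per period c = face * coupon_rate / m = 34.000000
Periods per year m = 1; per-period yield y/m = 0.061000
Number of cashflows N = 7
Cashflows (t years, CF_t, discount factor 1/(1+y/m)^(m*t), PV):
  t = 1.0000: CF_t = 34.000000, DF = 0.942507, PV = 32.045240
  t = 2.0000: CF_t = 34.000000, DF = 0.888320, PV = 30.202866
  t = 3.0000: CF_t = 34.000000, DF = 0.837247, PV = 28.466414
  t = 4.0000: CF_t = 34.000000, DF = 0.789112, PV = 26.829797
  t = 5.0000: CF_t = 34.000000, DF = 0.743743, PV = 25.287273
  t = 6.0000: CF_t = 34.000000, DF = 0.700983, PV = 23.833434
  t = 7.0000: CF_t = 1034.000000, DF = 0.660682, PV = 683.144933
Price P = sum_t PV_t = 849.809956
First compute Macaulay numerator sum_t t * PV_t:
  t * PV_t at t = 1.0000: 32.045240
  t * PV_t at t = 2.0000: 60.405731
  t * PV_t at t = 3.0000: 85.399243
  t * PV_t at t = 4.0000: 107.319187
  t * PV_t at t = 5.0000: 126.436365
  t * PV_t at t = 6.0000: 143.000601
  t * PV_t at t = 7.0000: 4782.014531
Macaulay duration D = 5336.620898 / 849.809956 = 6.279782
Modified duration = D / (1 + y/m) = 6.279782 / (1 + 0.061000) = 5.918739


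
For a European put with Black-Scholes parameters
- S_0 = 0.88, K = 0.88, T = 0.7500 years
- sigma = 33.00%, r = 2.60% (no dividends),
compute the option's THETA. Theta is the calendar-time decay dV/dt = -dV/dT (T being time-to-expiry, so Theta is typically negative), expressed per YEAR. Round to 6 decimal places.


Answer: Theta = -0.053527

Derivation:
d1 = 0.2111264962; d2 = -0.0746618871
phi(d1) = 0.3901493237; exp(-qT) = 1.0000000000; exp(-rT) = 0.9806888952
Theta = -S*exp(-qT)*phi(d1)*sigma/(2*sqrt(T)) + r*K*exp(-rT)*N(-d2) - q*S*exp(-qT)*N(-d1)
N(-d1) = 0.4163942826; N(-d2) = 0.5297581337; sqrt(T) = 0.8660254038
Term 1 = -0.8800 * 1.0000000000 * 0.3901493237 * 0.3300 / (2 * 0.8660254038) = -0.0654134181
Term 2 = 0.0260 * 0.8800 * 0.9806888952 * 0.5297581337 = 0.0118867988
Term 3 = 0 (no dividend yield, q = 0)
Theta = -0.0654134181 + (0.0118867988) + (0.0000000000) = -0.053527


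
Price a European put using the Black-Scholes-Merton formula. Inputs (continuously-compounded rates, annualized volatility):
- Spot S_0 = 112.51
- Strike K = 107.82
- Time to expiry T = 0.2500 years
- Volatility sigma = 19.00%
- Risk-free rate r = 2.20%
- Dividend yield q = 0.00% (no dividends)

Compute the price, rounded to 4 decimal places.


d1 = (ln(S/K) + (r - q + 0.5*sigma^2) * T) / (sigma * sqrt(T)) = 0.55359407
d2 = d1 - sigma * sqrt(T) = 0.45859407
exp(-rT) = 0.99451510; exp(-qT) = 1.00000000
P = K * exp(-rT) * N(-d2) - S_0 * exp(-qT) * N(-d1)
N(-d1) = 0.28992834; N(-d2) = 0.32326285
P = 107.8200 * 0.99451510 * 0.32326285 - 112.5100 * 1.00000000 * 0.28992834 = 2.0432

Answer: Price = 2.0432


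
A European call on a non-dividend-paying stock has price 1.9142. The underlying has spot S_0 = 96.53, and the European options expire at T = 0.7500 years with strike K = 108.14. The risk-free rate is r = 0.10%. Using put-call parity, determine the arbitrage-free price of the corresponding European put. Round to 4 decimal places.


Put-call parity: C - P = S_0 * exp(-qT) - K * exp(-rT).
S_0 * exp(-qT) = 96.5300 * 1.00000000 = 96.53000000
K * exp(-rT) = 108.1400 * 0.99925028 = 108.05892541
P = C - S*exp(-qT) + K*exp(-rT)
P = 1.9142 - 96.53000000 + 108.05892541 = 13.4431

Answer: Put price = 13.4431


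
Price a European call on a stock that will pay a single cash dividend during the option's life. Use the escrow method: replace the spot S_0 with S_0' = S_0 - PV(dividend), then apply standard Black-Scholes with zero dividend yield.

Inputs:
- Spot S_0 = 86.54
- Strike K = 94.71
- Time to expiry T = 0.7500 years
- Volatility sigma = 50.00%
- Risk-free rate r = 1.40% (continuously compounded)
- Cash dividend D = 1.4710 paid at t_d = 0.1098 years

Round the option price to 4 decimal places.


Answer: Price = 11.3736

Derivation:
PV(D) = D * exp(-r * t_d) = 1.4710 * 0.99846398 = 1.46874052
S_0' = S_0 - PV(D) = 86.5400 - 1.46874052 = 85.07125948
d1 = (ln(S_0'/K) + (r + sigma^2/2)*T) / (sigma*sqrt(T)) = -0.00711374
d2 = d1 - sigma*sqrt(T) = -0.44012644
exp(-rT) = 0.98955493
N(d1) = 0.49716205; N(d2) = 0.32992277
C = S_0' * N(d1) - K * exp(-rT) * N(d2) = 85.07125948 * 0.49716205 - 94.7100 * 0.98955493 * 0.32992277 = 11.3736


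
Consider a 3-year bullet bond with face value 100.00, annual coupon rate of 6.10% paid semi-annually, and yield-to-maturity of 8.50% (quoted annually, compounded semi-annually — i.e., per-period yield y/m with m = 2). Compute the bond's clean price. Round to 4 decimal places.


Coupon per period c = face * coupon_rate / m = 3.050000
Periods per year m = 2; per-period yield y/m = 0.042500
Number of cashflows N = 6
Cashflows (t years, CF_t, discount factor 1/(1+y/m)^(m*t), PV):
  t = 0.5000: CF_t = 3.050000, DF = 0.959233, PV = 2.925659
  t = 1.0000: CF_t = 3.050000, DF = 0.920127, PV = 2.806388
  t = 1.5000: CF_t = 3.050000, DF = 0.882616, PV = 2.691979
  t = 2.0000: CF_t = 3.050000, DF = 0.846634, PV = 2.582234
  t = 2.5000: CF_t = 3.050000, DF = 0.812119, PV = 2.476963
  t = 3.0000: CF_t = 103.050000, DF = 0.779011, PV = 80.277089
Price P = sum_t PV_t = 93.760312

Answer: Price = 93.7603


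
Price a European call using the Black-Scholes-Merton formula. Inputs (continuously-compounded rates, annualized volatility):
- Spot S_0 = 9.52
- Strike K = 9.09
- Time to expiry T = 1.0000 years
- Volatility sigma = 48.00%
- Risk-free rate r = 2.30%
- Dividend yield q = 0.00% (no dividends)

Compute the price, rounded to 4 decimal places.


Answer: Price = 2.0814

Derivation:
d1 = (ln(S/K) + (r - q + 0.5*sigma^2) * T) / (sigma * sqrt(T)) = 0.38420821
d2 = d1 - sigma * sqrt(T) = -0.09579179
exp(-rT) = 0.97726248; exp(-qT) = 1.00000000
C = S_0 * exp(-qT) * N(d1) - K * exp(-rT) * N(d2)
N(d1) = 0.64958793; N(d2) = 0.46184297
C = 9.5200 * 1.00000000 * 0.64958793 - 9.0900 * 0.97726248 * 0.46184297 = 2.0814


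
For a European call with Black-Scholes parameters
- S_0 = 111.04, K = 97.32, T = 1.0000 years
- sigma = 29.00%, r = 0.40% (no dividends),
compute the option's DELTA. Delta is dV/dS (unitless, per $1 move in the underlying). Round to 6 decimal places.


Answer: Delta = 0.730251

Derivation:
d1 = 0.6135723408; d2 = 0.3235723408
phi(d1) = 0.3304915981; exp(-qT) = 1.0000000000; exp(-rT) = 0.9960079893
N(d1) = 0.7302510172
Delta = exp(-qT) * N(d1) = 1.0000000000 * 0.7302510172 = 0.730251


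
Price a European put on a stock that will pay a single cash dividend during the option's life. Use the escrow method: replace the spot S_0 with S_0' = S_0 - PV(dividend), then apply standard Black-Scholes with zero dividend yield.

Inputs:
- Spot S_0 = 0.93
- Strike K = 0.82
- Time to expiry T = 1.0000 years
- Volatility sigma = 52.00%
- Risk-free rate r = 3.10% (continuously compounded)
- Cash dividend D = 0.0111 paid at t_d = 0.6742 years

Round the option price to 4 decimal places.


Answer: Price = 0.1204

Derivation:
PV(D) = D * exp(-r * t_d) = 0.0111 * 0.97931670 = 0.01087042
S_0' = S_0 - PV(D) = 0.9300 - 0.01087042 = 0.91912958
d1 = (ln(S_0'/K) + (r + sigma^2/2)*T) / (sigma*sqrt(T)) = 0.53908227
d2 = d1 - sigma*sqrt(T) = 0.01908227
exp(-rT) = 0.96947557
N(-d1) = 0.29491505; N(-d2) = 0.49238774
P = K * exp(-rT) * N(-d2) - S_0' * N(-d1) = 0.8200 * 0.96947557 * 0.49238774 - 0.91912958 * 0.29491505 = 0.1204


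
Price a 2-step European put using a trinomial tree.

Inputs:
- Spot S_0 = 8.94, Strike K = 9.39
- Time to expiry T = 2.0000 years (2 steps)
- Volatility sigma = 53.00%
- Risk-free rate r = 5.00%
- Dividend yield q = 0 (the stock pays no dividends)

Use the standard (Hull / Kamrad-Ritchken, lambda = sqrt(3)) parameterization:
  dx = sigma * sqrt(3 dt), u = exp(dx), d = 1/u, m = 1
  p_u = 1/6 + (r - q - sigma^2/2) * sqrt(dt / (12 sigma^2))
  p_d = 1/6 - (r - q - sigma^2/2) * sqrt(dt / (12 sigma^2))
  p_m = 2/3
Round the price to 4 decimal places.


Answer: Price = V(0,0) = 2.0538

Derivation:
dt = T/N = 1.000000; dx = sigma*sqrt(3*dt) = 0.917987
u = exp(dx) = 2.504244; d = 1/u = 0.399322
p_u = 0.117401, p_m = 0.666667, p_d = 0.215932
Discount per step: exp(-r*dt) = 0.951229
Stock lattice S(k, j) with j the centered position index:
  k=0: S(0,+0) = 8.9400
  k=1: S(1,-1) = 3.5699; S(1,+0) = 8.9400; S(1,+1) = 22.3879
  k=2: S(2,-2) = 1.4256; S(2,-1) = 3.5699; S(2,+0) = 8.9400; S(2,+1) = 22.3879; S(2,+2) = 56.0649
Terminal payoffs V(N, j) = max(K - S_T, 0):
  V(2,-2) = 7.964444; V(2,-1) = 5.820060; V(2,+0) = 0.450000; V(2,+1) = 0.000000; V(2,+2) = 0.000000
Backward induction: V(k, j) = exp(-r*dt) * [p_u * V(k+1, j+1) + p_m * V(k+1, j) + p_d * V(k+1, j-1)]
  V(1,-1) = exp(-r*dt) * [p_u*0.450000 + p_m*5.820060 + p_d*7.964444] = 5.376967
  V(1,+0) = exp(-r*dt) * [p_u*0.000000 + p_m*0.450000 + p_d*5.820060] = 1.480815
  V(1,+1) = exp(-r*dt) * [p_u*0.000000 + p_m*0.000000 + p_d*0.450000] = 0.092430
  V(0,+0) = exp(-r*dt) * [p_u*0.092430 + p_m*1.480815 + p_d*5.376967] = 2.053819


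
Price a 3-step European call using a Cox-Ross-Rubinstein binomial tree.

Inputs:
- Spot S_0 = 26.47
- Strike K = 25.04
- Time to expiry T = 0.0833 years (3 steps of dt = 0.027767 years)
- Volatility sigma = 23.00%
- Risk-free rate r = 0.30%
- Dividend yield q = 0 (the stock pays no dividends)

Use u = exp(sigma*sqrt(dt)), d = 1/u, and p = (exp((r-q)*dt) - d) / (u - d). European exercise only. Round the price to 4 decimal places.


Answer: Price = V(0,0) = 1.6262

Derivation:
dt = T/N = 0.027767
u = exp(sigma*sqrt(dt)) = 1.039070; d = 1/u = 0.962399
p = (exp((r-q)*dt) - d) / (u - d) = 0.491506
Discount per step: exp(-r*dt) = 0.999917
Stock lattice S(k, i) with i counting down-moves:
  k=0: S(0,0) = 26.4700
  k=1: S(1,0) = 27.5042; S(1,1) = 25.4747
  k=2: S(2,0) = 28.5787; S(2,1) = 26.4700; S(2,2) = 24.5169
  k=3: S(3,0) = 29.6953; S(3,1) = 27.5042; S(3,2) = 25.4747; S(3,3) = 23.5950
Terminal payoffs V(N, i) = max(S_T - K, 0):
  V(3,0) = 4.655307; V(3,1) = 2.464171; V(3,2) = 0.434714; V(3,3) = 0.000000
Backward induction: V(k, i) = exp(-r*dt) * [p * V(k+1, i) + (1-p) * V(k+1, i+1)].
  V(2,0) = exp(-r*dt) * [p*4.655307 + (1-p)*2.464171] = 3.540833
  V(2,1) = exp(-r*dt) * [p*2.464171 + (1-p)*0.434714] = 1.432086
  V(2,2) = exp(-r*dt) * [p*0.434714 + (1-p)*0.000000] = 0.213647
  V(1,0) = exp(-r*dt) * [p*3.540833 + (1-p)*1.432086] = 2.468343
  V(1,1) = exp(-r*dt) * [p*1.432086 + (1-p)*0.213647] = 0.812450
  V(0,0) = exp(-r*dt) * [p*2.468343 + (1-p)*0.812450] = 1.626196


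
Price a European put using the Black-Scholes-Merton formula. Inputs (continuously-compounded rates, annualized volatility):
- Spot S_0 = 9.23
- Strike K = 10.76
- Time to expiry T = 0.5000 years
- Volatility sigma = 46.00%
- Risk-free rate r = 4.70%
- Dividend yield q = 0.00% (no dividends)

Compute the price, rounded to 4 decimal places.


d1 = (ln(S/K) + (r - q + 0.5*sigma^2) * T) / (sigma * sqrt(T)) = -0.23665482
d2 = d1 - sigma * sqrt(T) = -0.56192394
exp(-rT) = 0.97677397; exp(-qT) = 1.00000000
P = K * exp(-rT) * N(-d2) - S_0 * exp(-qT) * N(-d1)
N(-d1) = 0.59353771; N(-d2) = 0.71291608
P = 10.7600 * 0.97677397 * 0.71291608 - 9.2300 * 1.00000000 * 0.59353771 = 2.0145

Answer: Price = 2.0145


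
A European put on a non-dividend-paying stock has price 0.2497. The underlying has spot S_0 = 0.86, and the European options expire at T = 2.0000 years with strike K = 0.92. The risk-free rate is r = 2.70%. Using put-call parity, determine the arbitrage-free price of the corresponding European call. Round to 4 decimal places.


Answer: Call price = 0.2381

Derivation:
Put-call parity: C - P = S_0 * exp(-qT) - K * exp(-rT).
S_0 * exp(-qT) = 0.8600 * 1.00000000 = 0.86000000
K * exp(-rT) = 0.9200 * 0.94743211 = 0.87163754
C = P + S*exp(-qT) - K*exp(-rT)
C = 0.2497 + 0.86000000 - 0.87163754 = 0.2381


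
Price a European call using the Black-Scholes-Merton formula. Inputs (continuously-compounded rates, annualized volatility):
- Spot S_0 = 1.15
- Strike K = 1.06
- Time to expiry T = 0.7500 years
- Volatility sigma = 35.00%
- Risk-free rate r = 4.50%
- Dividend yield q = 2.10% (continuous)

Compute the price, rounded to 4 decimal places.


Answer: Price = 0.1904

Derivation:
d1 = (ln(S/K) + (r - q + 0.5*sigma^2) * T) / (sigma * sqrt(T)) = 0.47979633
d2 = d1 - sigma * sqrt(T) = 0.17668744
exp(-rT) = 0.96681318; exp(-qT) = 0.98437338
C = S_0 * exp(-qT) * N(d1) - K * exp(-rT) * N(d2)
N(d1) = 0.68431389; N(d2) = 0.57012305
C = 1.1500 * 0.98437338 * 0.68431389 - 1.0600 * 0.96681318 * 0.57012305 = 0.1904


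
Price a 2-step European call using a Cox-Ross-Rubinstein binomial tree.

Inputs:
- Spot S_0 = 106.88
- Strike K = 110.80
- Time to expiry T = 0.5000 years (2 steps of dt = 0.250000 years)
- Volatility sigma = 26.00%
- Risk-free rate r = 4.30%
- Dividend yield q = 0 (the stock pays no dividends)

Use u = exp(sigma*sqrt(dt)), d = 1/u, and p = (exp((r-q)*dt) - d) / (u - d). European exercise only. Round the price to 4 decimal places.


dt = T/N = 0.250000
u = exp(sigma*sqrt(dt)) = 1.138828; d = 1/u = 0.878095
p = (exp((r-q)*dt) - d) / (u - d) = 0.508998
Discount per step: exp(-r*dt) = 0.989308
Stock lattice S(k, i) with i counting down-moves:
  k=0: S(0,0) = 106.8800
  k=1: S(1,0) = 121.7180; S(1,1) = 93.8508
  k=2: S(2,0) = 138.6159; S(2,1) = 106.8800; S(2,2) = 82.4100
Terminal payoffs V(N, i) = max(S_T - K, 0):
  V(2,0) = 27.815888; V(2,1) = 0.000000; V(2,2) = 0.000000
Backward induction: V(k, i) = exp(-r*dt) * [p * V(k+1, i) + (1-p) * V(k+1, i+1)].
  V(1,0) = exp(-r*dt) * [p*27.815888 + (1-p)*0.000000] = 14.006846
  V(1,1) = exp(-r*dt) * [p*0.000000 + (1-p)*0.000000] = 0.000000
  V(0,0) = exp(-r*dt) * [p*14.006846 + (1-p)*0.000000] = 7.053226

Answer: Price = V(0,0) = 7.0532


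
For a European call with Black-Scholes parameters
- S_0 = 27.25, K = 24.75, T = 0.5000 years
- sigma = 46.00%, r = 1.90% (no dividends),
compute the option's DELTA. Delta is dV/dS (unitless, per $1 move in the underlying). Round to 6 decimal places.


Answer: Delta = 0.687113

Derivation:
d1 = 0.4876824225; d2 = 0.1624133032
phi(d1) = 0.3542134414; exp(-qT) = 1.0000000000; exp(-rT) = 0.9905449824
N(d1) = 0.6871125980
Delta = exp(-qT) * N(d1) = 1.0000000000 * 0.6871125980 = 0.687113


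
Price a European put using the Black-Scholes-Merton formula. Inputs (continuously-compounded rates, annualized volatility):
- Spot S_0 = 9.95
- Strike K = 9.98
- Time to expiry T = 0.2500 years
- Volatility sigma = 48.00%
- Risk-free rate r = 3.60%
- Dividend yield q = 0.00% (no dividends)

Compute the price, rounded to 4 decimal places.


Answer: Price = 0.9181

Derivation:
d1 = (ln(S/K) + (r - q + 0.5*sigma^2) * T) / (sigma * sqrt(T)) = 0.14495609
d2 = d1 - sigma * sqrt(T) = -0.09504391
exp(-rT) = 0.99104038; exp(-qT) = 1.00000000
P = K * exp(-rT) * N(-d2) - S_0 * exp(-qT) * N(-d1)
N(-d1) = 0.44237277; N(-d2) = 0.53786003
P = 9.9800 * 0.99104038 * 0.53786003 - 9.9500 * 1.00000000 * 0.44237277 = 0.9181


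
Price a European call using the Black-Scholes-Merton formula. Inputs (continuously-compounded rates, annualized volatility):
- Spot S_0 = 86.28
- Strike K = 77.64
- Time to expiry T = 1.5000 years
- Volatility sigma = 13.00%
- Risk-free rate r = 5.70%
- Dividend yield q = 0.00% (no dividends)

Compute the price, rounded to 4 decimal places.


d1 = (ln(S/K) + (r - q + 0.5*sigma^2) * T) / (sigma * sqrt(T)) = 1.27932492
d2 = d1 - sigma * sqrt(T) = 1.12010809
exp(-rT) = 0.91805314; exp(-qT) = 1.00000000
C = S_0 * exp(-qT) * N(d1) - K * exp(-rT) * N(d2)
N(d1) = 0.89960867; N(d2) = 0.86866615
C = 86.2800 * 1.00000000 * 0.89960867 - 77.6400 * 0.91805314 * 0.86866615 = 15.7018

Answer: Price = 15.7018


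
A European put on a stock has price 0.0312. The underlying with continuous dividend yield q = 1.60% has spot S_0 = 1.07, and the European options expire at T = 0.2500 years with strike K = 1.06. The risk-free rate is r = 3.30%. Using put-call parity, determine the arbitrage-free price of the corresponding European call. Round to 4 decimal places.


Put-call parity: C - P = S_0 * exp(-qT) - K * exp(-rT).
S_0 * exp(-qT) = 1.0700 * 0.99600799 = 1.06572855
K * exp(-rT) = 1.0600 * 0.99178394 = 1.05129097
C = P + S*exp(-qT) - K*exp(-rT)
C = 0.0312 + 1.06572855 - 1.05129097 = 0.0456

Answer: Call price = 0.0456


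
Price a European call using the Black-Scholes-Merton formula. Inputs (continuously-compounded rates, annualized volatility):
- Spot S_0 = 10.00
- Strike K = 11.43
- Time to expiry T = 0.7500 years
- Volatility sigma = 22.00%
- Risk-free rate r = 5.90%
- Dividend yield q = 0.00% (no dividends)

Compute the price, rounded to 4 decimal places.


Answer: Price = 0.4124

Derivation:
d1 = (ln(S/K) + (r - q + 0.5*sigma^2) * T) / (sigma * sqrt(T)) = -0.37399903
d2 = d1 - sigma * sqrt(T) = -0.56452462
exp(-rT) = 0.95671475; exp(-qT) = 1.00000000
C = S_0 * exp(-qT) * N(d1) - K * exp(-rT) * N(d2)
N(d1) = 0.35420252; N(d2) = 0.28619858
C = 10.0000 * 1.00000000 * 0.35420252 - 11.4300 * 0.95671475 * 0.28619858 = 0.4124


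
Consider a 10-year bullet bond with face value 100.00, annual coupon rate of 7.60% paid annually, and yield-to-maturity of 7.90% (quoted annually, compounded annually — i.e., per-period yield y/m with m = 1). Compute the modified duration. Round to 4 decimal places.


Answer: Modified duration = 6.7862

Derivation:
Coupon per period c = face * coupon_rate / m = 7.600000
Periods per year m = 1; per-period yield y/m = 0.079000
Number of cashflows N = 10
Cashflows (t years, CF_t, discount factor 1/(1+y/m)^(m*t), PV):
  t = 1.0000: CF_t = 7.600000, DF = 0.926784, PV = 7.043559
  t = 2.0000: CF_t = 7.600000, DF = 0.858929, PV = 6.527858
  t = 3.0000: CF_t = 7.600000, DF = 0.796041, PV = 6.049915
  t = 4.0000: CF_t = 7.600000, DF = 0.737758, PV = 5.606965
  t = 5.0000: CF_t = 7.600000, DF = 0.683743, PV = 5.196445
  t = 6.0000: CF_t = 7.600000, DF = 0.633682, PV = 4.815983
  t = 7.0000: CF_t = 7.600000, DF = 0.587286, PV = 4.463376
  t = 8.0000: CF_t = 7.600000, DF = 0.544288, PV = 4.136586
  t = 9.0000: CF_t = 7.600000, DF = 0.504437, PV = 3.833722
  t = 10.0000: CF_t = 107.600000, DF = 0.467504, PV = 50.303456
Price P = sum_t PV_t = 97.977864
First compute Macaulay numerator sum_t t * PV_t:
  t * PV_t at t = 1.0000: 7.043559
  t * PV_t at t = 2.0000: 13.055716
  t * PV_t at t = 3.0000: 18.149744
  t * PV_t at t = 4.0000: 22.427858
  t * PV_t at t = 5.0000: 25.982227
  t * PV_t at t = 6.0000: 28.895897
  t * PV_t at t = 7.0000: 31.243632
  t * PV_t at t = 8.0000: 33.092686
  t * PV_t at t = 9.0000: 34.503496
  t * PV_t at t = 10.0000: 503.034561
Macaulay duration D = 717.429377 / 97.977864 = 7.322362
Modified duration = D / (1 + y/m) = 7.322362 / (1 + 0.079000) = 6.786248


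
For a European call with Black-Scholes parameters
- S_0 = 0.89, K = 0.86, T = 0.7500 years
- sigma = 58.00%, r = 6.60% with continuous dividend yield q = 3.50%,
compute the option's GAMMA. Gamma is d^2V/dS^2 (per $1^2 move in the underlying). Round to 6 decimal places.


d1 = 0.3656997794; d2 = -0.1365949548
phi(d1) = 0.3731380959; exp(-qT) = 0.9740915363; exp(-rT) = 0.9517051581
Gamma = exp(-qT) * phi(d1) / (S * sigma * sqrt(T)) = 0.9740915363 * 0.3731380959 / (0.8900 * 0.5800 * 0.8660254038) = 0.813057

Answer: Gamma = 0.813057


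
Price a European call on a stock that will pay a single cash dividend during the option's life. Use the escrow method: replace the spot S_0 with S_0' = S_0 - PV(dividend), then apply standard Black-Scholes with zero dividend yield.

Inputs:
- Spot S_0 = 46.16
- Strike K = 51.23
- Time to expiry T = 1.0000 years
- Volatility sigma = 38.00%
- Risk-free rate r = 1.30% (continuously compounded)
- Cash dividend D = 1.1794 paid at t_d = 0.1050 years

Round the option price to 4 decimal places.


Answer: Price = 4.7406

Derivation:
PV(D) = D * exp(-r * t_d) = 1.1794 * 0.99863593 = 1.17779122
S_0' = S_0 - PV(D) = 46.1600 - 1.17779122 = 44.98220878
d1 = (ln(S_0'/K) + (r + sigma^2/2)*T) / (sigma*sqrt(T)) = -0.11804802
d2 = d1 - sigma*sqrt(T) = -0.49804802
exp(-rT) = 0.98708414
N(d1) = 0.45301481; N(d2) = 0.30922510
C = S_0' * N(d1) - K * exp(-rT) * N(d2) = 44.98220878 * 0.45301481 - 51.2300 * 0.98708414 * 0.30922510 = 4.7406


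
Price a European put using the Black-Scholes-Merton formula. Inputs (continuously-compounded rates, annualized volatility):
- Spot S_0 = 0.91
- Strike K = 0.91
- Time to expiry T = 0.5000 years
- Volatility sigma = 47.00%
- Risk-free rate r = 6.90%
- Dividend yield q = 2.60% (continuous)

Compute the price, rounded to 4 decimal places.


d1 = (ln(S/K) + (r - q + 0.5*sigma^2) * T) / (sigma * sqrt(T)) = 0.23086284
d2 = d1 - sigma * sqrt(T) = -0.10147735
exp(-rT) = 0.96608834; exp(-qT) = 0.98708414
P = K * exp(-rT) * N(-d2) - S_0 * exp(-qT) * N(-d1)
N(-d1) = 0.40871068; N(-d2) = 0.54041423
P = 0.9100 * 0.96608834 * 0.54041423 - 0.9100 * 0.98708414 * 0.40871068 = 0.1080

Answer: Price = 0.1080


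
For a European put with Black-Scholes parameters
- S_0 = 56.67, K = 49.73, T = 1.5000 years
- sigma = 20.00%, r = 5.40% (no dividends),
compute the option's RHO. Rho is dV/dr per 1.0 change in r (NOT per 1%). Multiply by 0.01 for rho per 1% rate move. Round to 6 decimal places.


Answer: Rho = -15.765983

Derivation:
d1 = 0.9864772782; d2 = 0.7415283040
phi(d1) = 0.2452426272; exp(-qT) = 1.0000000000; exp(-rT) = 0.9221936914
N(-d2) = 0.2291865884
Rho = -K*T*exp(-rT)*N(-d2) = -49.7300 * 1.5000 * 0.9221936914 * 0.2291865884 = -15.765983


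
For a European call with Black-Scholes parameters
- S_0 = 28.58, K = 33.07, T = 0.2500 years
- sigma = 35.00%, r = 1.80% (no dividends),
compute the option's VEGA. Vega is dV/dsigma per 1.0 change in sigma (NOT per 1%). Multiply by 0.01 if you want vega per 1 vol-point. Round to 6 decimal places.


Answer: Vega = 4.397260

Derivation:
d1 = -0.7206105971; d2 = -0.8956105971
phi(d1) = 0.3077158922; exp(-qT) = 1.0000000000; exp(-rT) = 0.9955101098
Vega = S * exp(-qT) * phi(d1) * sqrt(T) = 28.5800 * 1.0000000000 * 0.3077158922 * 0.5000000000 = 4.397260


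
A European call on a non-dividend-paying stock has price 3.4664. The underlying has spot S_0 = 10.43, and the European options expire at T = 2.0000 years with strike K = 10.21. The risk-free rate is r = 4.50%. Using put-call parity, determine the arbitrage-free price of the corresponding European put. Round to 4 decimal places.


Put-call parity: C - P = S_0 * exp(-qT) - K * exp(-rT).
S_0 * exp(-qT) = 10.4300 * 1.00000000 = 10.43000000
K * exp(-rT) = 10.2100 * 0.91393119 = 9.33123740
P = C - S*exp(-qT) + K*exp(-rT)
P = 3.4664 - 10.43000000 + 9.33123740 = 2.3676

Answer: Put price = 2.3676
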